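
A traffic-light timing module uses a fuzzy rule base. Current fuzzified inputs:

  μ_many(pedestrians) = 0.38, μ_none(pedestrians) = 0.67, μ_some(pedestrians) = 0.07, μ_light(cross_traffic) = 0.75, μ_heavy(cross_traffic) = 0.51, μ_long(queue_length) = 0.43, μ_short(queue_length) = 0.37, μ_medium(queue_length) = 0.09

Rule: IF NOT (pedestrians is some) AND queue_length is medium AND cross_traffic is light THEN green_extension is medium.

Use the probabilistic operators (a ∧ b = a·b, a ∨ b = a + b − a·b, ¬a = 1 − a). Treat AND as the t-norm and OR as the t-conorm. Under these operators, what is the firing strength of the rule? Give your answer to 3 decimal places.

firing strength: ¬some=1−0.07=0.93, medium=0.09, light=0.75; AND[a·b] → w = 0.0628

0.063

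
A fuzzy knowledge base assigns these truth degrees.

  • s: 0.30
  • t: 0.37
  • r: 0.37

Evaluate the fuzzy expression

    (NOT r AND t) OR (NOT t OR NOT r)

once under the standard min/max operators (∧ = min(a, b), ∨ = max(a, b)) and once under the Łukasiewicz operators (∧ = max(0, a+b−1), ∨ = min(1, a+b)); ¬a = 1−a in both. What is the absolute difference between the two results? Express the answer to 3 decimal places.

0.370

Under standard min/max:
  NOT r = 1 − 0.37 = 0.63
  NOT r AND t = min(a, b) on (0.63, 0.37) = 0.37
  NOT t = 1 − 0.37 = 0.63
  NOT r = 1 − 0.37 = 0.63
  NOT t OR NOT r = max(a, b) on (0.63, 0.63) = 0.63
  (NOT r AND t) OR (NOT t OR NOT r) = max(a, b) on (0.37, 0.63) = 0.63
  → value = 0.6300
Under Łukasiewicz:
  NOT r = 1 − 0.37 = 0.63
  NOT r AND t = max(0, a+b−1) on (0.63, 0.37) = 0.00
  NOT t = 1 − 0.37 = 0.63
  NOT r = 1 − 0.37 = 0.63
  NOT t OR NOT r = min(1, a+b) on (0.63, 0.63) = 1.00
  (NOT r AND t) OR (NOT t OR NOT r) = min(1, a+b) on (0.00, 1.00) = 1.00
  → value = 1.0000
|0.6300 − 1.0000| = 0.370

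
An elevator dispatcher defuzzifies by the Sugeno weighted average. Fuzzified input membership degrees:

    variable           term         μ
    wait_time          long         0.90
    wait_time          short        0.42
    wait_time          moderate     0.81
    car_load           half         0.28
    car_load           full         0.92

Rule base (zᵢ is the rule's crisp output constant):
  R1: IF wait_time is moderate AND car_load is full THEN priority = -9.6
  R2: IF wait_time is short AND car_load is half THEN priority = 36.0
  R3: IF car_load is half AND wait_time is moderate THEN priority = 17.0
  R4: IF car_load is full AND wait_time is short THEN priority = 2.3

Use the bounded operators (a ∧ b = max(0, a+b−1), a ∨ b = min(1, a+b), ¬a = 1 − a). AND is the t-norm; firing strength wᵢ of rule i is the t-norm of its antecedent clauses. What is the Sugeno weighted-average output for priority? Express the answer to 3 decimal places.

R1 (z=-9.6): moderate=0.81, full=0.92; AND[max(0, a+b−1)] → w = 0.73
R2 (z=36.0): short=0.42, half=0.28; AND[max(0, a+b−1)] → w = 0.00
R3 (z=17.0): half=0.28, moderate=0.81; AND[max(0, a+b−1)] → w = 0.09
R4 (z=2.3): full=0.92, short=0.42; AND[max(0, a+b−1)] → w = 0.34
Weighted average = (0.73·-9.6 + 0.00·36.0 + 0.09·17.0 + 0.34·2.3) / (0.73 + 0.00 + 0.09 + 0.34)
  = -4.6960 / 1.1600 = -4.048

-4.048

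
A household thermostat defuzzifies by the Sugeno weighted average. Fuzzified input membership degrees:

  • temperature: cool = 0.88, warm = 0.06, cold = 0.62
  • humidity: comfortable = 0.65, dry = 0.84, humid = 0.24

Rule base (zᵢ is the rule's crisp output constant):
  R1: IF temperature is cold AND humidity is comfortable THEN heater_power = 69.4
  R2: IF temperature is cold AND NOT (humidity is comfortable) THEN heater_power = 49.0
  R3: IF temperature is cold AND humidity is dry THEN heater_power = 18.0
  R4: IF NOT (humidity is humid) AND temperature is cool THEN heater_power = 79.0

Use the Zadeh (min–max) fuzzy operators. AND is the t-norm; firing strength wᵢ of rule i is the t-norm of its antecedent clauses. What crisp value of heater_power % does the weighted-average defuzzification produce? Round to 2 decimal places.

R1 (z=69.4): cold=0.62, comfortable=0.65; AND[min(a, b)] → w = 0.62
R2 (z=49.0): cold=0.62, ¬comfortable=1−0.65=0.35; AND[min(a, b)] → w = 0.35
R3 (z=18.0): cold=0.62, dry=0.84; AND[min(a, b)] → w = 0.62
R4 (z=79.0): ¬humid=1−0.24=0.76, cool=0.88; AND[min(a, b)] → w = 0.76
Weighted average = (0.62·69.4 + 0.35·49.0 + 0.62·18.0 + 0.76·79.0) / (0.62 + 0.35 + 0.62 + 0.76)
  = 131.3780 / 2.3500 = 55.91

55.91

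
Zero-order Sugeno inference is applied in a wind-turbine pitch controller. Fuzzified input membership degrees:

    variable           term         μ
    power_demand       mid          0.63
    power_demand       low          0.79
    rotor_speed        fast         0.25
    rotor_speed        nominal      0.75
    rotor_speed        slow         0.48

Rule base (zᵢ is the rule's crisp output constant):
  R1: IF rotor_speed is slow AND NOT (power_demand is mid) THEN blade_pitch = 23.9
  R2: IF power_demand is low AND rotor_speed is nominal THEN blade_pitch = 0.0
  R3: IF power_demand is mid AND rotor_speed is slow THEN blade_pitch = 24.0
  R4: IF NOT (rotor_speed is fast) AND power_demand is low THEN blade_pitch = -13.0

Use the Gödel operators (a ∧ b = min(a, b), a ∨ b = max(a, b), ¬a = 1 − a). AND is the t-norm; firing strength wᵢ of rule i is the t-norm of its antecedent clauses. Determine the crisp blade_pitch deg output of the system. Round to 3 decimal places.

4.516

R1 (z=23.9): slow=0.48, ¬mid=1−0.63=0.37; AND[min(a, b)] → w = 0.37
R2 (z=0.0): low=0.79, nominal=0.75; AND[min(a, b)] → w = 0.75
R3 (z=24.0): mid=0.63, slow=0.48; AND[min(a, b)] → w = 0.48
R4 (z=-13.0): ¬fast=1−0.25=0.75, low=0.79; AND[min(a, b)] → w = 0.75
Weighted average = (0.37·23.9 + 0.75·0.0 + 0.48·24.0 + 0.75·-13.0) / (0.37 + 0.75 + 0.48 + 0.75)
  = 10.6130 / 2.3500 = 4.516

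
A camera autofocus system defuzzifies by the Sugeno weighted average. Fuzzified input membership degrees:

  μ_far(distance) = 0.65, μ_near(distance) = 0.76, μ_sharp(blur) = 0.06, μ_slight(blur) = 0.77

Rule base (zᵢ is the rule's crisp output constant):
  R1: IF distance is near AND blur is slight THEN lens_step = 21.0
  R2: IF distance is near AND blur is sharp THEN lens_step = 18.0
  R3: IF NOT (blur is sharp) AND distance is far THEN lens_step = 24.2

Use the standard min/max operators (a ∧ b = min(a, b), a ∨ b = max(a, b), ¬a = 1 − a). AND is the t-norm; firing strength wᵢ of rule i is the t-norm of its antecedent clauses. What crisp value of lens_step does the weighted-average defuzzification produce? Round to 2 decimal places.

R1 (z=21.0): near=0.76, slight=0.77; AND[min(a, b)] → w = 0.76
R2 (z=18.0): near=0.76, sharp=0.06; AND[min(a, b)] → w = 0.06
R3 (z=24.2): ¬sharp=1−0.06=0.94, far=0.65; AND[min(a, b)] → w = 0.65
Weighted average = (0.76·21.0 + 0.06·18.0 + 0.65·24.2) / (0.76 + 0.06 + 0.65)
  = 32.7700 / 1.4700 = 22.29

22.29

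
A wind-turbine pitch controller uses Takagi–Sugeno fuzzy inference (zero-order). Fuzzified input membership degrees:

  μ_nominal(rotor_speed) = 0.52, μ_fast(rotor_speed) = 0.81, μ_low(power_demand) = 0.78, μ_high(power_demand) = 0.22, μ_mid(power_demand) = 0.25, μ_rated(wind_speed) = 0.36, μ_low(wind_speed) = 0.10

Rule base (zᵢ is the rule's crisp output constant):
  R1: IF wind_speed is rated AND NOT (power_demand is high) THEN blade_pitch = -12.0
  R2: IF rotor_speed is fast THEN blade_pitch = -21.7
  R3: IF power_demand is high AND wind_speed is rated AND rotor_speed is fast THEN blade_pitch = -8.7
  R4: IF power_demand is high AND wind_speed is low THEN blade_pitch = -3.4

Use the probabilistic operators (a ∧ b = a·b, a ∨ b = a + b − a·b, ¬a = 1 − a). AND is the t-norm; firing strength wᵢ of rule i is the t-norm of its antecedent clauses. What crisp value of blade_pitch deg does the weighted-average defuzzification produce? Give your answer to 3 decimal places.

R1 (z=-12.0): rated=0.36, ¬high=1−0.22=0.78; AND[a·b] → w = 0.2808
R2 (z=-21.7): fast=0.81 → w = 0.8100
R3 (z=-8.7): high=0.22, rated=0.36, fast=0.81; AND[a·b] → w = 0.0642
R4 (z=-3.4): high=0.22, low=0.10; AND[a·b] → w = 0.0220
Weighted average = (0.2808·-12.0 + 0.8100·-21.7 + 0.0642·-8.7 + 0.0220·-3.4) / (0.2808 + 0.8100 + 0.0642 + 0.0220)
  = -21.5795 / 1.1770 = -18.335

-18.335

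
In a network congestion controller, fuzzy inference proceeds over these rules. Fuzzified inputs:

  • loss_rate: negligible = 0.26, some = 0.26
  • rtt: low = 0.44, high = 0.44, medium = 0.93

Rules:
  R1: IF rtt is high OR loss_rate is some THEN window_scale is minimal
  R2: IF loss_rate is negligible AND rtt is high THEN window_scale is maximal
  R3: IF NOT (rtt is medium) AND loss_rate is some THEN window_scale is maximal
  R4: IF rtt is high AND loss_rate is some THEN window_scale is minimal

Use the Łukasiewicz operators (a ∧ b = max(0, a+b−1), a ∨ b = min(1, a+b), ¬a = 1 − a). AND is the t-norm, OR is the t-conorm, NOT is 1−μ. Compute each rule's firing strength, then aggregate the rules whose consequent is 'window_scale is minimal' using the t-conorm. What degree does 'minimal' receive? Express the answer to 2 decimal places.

R1: high=0.44, some=0.26; OR[min(1, a+b)] → w = 0.70
R2: negligible=0.26, high=0.44; AND[max(0, a+b−1)] → w = 0.00
R3: ¬medium=1−0.93=0.07, some=0.26; AND[max(0, a+b−1)] → w = 0.00
R4: high=0.44, some=0.26; AND[max(0, a+b−1)] → w = 0.00
Rules with consequent 'minimal': {R1, R4} → strengths 0.70, 0.00
Aggregate via t-conorm [min(1, a+b)]: 0.70

0.70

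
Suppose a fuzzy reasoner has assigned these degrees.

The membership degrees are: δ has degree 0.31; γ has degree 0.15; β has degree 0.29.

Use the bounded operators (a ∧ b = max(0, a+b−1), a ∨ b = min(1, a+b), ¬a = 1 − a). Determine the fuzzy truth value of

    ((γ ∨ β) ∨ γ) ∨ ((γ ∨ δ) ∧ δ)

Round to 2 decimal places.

γ ∨ β = min(1, a+b) on (0.15, 0.29) = 0.44
(γ ∨ β) ∨ γ = min(1, a+b) on (0.44, 0.15) = 0.59
γ ∨ δ = min(1, a+b) on (0.15, 0.31) = 0.46
(γ ∨ δ) ∧ δ = max(0, a+b−1) on (0.46, 0.31) = 0.00
((γ ∨ β) ∨ γ) ∨ ((γ ∨ δ) ∧ δ) = min(1, a+b) on (0.59, 0.00) = 0.59

0.59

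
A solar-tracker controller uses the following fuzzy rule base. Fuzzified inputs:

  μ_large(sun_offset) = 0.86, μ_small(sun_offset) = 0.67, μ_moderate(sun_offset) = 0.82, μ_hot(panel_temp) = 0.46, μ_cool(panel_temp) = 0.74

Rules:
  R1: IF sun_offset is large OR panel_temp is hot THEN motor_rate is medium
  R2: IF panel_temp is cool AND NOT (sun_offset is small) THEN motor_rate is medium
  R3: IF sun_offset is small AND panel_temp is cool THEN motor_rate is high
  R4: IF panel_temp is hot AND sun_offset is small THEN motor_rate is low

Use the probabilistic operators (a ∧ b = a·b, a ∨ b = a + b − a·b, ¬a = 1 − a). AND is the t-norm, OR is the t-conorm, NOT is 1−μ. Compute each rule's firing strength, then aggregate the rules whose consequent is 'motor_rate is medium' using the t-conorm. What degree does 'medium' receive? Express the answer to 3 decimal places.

0.943

R1: large=0.86, hot=0.46; OR[a + b − a·b] → w = 0.9244
R2: cool=0.74, ¬small=1−0.67=0.33; AND[a·b] → w = 0.2442
R3: small=0.67, cool=0.74; AND[a·b] → w = 0.4958
R4: hot=0.46, small=0.67; AND[a·b] → w = 0.3082
Rules with consequent 'medium': {R1, R2} → strengths 0.9244, 0.2442
Aggregate via t-conorm [a + b − a·b]: 0.9429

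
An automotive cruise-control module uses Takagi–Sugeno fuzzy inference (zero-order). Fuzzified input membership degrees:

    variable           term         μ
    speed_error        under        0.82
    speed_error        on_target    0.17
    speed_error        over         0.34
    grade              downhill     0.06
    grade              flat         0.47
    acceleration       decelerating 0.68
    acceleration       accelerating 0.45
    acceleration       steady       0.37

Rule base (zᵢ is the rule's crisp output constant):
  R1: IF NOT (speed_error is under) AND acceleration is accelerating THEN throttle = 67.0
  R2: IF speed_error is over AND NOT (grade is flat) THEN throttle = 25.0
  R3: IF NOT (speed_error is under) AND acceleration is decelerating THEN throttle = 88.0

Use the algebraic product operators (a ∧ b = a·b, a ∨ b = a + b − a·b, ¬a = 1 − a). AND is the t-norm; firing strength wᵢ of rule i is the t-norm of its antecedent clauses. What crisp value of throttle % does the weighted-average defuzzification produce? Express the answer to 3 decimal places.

53.971

R1 (z=67.0): ¬under=1−0.82=0.18, accelerating=0.45; AND[a·b] → w = 0.0810
R2 (z=25.0): over=0.34, ¬flat=1−0.47=0.53; AND[a·b] → w = 0.1802
R3 (z=88.0): ¬under=1−0.82=0.18, decelerating=0.68; AND[a·b] → w = 0.1224
Weighted average = (0.0810·67.0 + 0.1802·25.0 + 0.1224·88.0) / (0.0810 + 0.1802 + 0.1224)
  = 20.7032 / 0.3836 = 53.971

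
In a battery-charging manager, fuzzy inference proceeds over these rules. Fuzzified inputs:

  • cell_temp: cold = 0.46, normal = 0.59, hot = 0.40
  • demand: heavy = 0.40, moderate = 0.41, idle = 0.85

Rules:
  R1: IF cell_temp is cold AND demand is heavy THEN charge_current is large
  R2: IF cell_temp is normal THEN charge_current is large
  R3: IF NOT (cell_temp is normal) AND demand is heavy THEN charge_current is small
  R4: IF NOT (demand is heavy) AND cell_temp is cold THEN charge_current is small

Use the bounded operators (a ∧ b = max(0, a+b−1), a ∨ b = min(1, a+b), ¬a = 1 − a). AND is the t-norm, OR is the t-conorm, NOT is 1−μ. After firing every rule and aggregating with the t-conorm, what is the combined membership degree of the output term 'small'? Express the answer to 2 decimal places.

R1: cold=0.46, heavy=0.40; AND[max(0, a+b−1)] → w = 0.00
R2: normal=0.59 → w = 0.59
R3: ¬normal=1−0.59=0.41, heavy=0.40; AND[max(0, a+b−1)] → w = 0.00
R4: ¬heavy=1−0.40=0.60, cold=0.46; AND[max(0, a+b−1)] → w = 0.06
Rules with consequent 'small': {R3, R4} → strengths 0.00, 0.06
Aggregate via t-conorm [min(1, a+b)]: 0.06

0.06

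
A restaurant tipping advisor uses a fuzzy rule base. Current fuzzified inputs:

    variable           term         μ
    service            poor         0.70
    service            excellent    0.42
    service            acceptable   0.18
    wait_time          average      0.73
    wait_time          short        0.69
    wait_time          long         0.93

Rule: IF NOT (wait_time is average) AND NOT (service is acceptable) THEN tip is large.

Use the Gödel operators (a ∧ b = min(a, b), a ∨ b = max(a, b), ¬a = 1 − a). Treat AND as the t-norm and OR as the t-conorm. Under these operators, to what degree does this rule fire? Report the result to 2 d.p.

firing strength: ¬average=1−0.73=0.27, ¬acceptable=1−0.18=0.82; AND[min(a, b)] → w = 0.27

0.27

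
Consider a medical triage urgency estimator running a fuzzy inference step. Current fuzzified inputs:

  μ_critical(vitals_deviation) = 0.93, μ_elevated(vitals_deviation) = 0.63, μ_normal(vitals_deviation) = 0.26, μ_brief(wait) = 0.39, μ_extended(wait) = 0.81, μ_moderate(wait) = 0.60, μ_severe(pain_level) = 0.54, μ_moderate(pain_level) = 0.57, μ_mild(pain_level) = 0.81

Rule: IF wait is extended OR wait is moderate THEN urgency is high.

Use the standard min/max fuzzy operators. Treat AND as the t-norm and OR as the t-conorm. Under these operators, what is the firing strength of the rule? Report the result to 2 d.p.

firing strength: extended=0.81, moderate=0.60; OR[max(a, b)] → w = 0.81

0.81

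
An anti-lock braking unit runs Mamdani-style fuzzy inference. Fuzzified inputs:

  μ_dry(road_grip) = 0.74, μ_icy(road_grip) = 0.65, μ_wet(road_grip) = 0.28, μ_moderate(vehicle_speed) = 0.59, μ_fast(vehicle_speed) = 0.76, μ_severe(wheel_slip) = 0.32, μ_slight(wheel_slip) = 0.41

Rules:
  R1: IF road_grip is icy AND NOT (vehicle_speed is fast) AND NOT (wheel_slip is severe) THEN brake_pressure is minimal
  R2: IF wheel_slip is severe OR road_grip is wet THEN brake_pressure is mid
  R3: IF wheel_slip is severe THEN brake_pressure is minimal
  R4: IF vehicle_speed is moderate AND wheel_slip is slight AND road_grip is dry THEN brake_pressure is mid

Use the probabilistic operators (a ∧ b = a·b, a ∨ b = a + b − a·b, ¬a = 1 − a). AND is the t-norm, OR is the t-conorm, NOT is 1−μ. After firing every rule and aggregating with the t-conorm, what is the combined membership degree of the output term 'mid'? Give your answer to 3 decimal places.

R1: icy=0.65, ¬fast=1−0.76=0.24, ¬severe=1−0.32=0.68; AND[a·b] → w = 0.1061
R2: severe=0.32, wet=0.28; OR[a + b − a·b] → w = 0.5104
R3: severe=0.32 → w = 0.3200
R4: moderate=0.59, slight=0.41, dry=0.74; AND[a·b] → w = 0.1790
Rules with consequent 'mid': {R2, R4} → strengths 0.5104, 0.1790
Aggregate via t-conorm [a + b − a·b]: 0.5980

0.598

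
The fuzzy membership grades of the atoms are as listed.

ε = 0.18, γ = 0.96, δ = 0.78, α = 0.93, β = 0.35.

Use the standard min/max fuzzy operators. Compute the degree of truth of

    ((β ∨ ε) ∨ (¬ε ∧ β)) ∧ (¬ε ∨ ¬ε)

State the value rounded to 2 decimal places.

0.35

β ∨ ε = max(a, b) on (0.35, 0.18) = 0.35
¬ε = 1 − 0.18 = 0.82
¬ε ∧ β = min(a, b) on (0.82, 0.35) = 0.35
(β ∨ ε) ∨ (¬ε ∧ β) = max(a, b) on (0.35, 0.35) = 0.35
¬ε = 1 − 0.18 = 0.82
¬ε = 1 − 0.18 = 0.82
¬ε ∨ ¬ε = max(a, b) on (0.82, 0.82) = 0.82
((β ∨ ε) ∨ (¬ε ∧ β)) ∧ (¬ε ∨ ¬ε) = min(a, b) on (0.35, 0.82) = 0.35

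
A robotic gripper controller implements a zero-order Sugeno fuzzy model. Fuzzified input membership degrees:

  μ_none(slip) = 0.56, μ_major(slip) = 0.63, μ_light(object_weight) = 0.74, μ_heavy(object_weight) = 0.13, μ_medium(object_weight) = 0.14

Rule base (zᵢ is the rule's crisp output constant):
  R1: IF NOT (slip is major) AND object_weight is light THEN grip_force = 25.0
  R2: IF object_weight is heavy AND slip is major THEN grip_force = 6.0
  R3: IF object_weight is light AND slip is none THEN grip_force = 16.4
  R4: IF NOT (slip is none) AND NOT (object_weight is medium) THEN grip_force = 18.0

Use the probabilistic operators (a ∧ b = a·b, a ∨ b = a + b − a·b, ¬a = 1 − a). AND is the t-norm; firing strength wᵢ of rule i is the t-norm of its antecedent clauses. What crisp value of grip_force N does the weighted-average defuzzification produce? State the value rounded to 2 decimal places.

R1 (z=25.0): ¬major=1−0.63=0.37, light=0.74; AND[a·b] → w = 0.2738
R2 (z=6.0): heavy=0.13, major=0.63; AND[a·b] → w = 0.0819
R3 (z=16.4): light=0.74, none=0.56; AND[a·b] → w = 0.4144
R4 (z=18.0): ¬none=1−0.56=0.44, ¬medium=1−0.14=0.86; AND[a·b] → w = 0.3784
Weighted average = (0.2738·25.0 + 0.0819·6.0 + 0.4144·16.4 + 0.3784·18.0) / (0.2738 + 0.0819 + 0.4144 + 0.3784)
  = 20.9438 / 1.1485 = 18.24

18.24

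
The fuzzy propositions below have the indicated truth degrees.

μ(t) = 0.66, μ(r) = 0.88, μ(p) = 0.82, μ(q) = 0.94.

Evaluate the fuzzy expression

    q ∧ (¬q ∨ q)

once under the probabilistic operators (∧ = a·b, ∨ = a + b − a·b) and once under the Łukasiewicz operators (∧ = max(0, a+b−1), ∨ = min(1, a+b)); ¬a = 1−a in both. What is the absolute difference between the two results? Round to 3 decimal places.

Under probabilistic:
  ¬q = 1 − 0.9400 = 0.0600
  ¬q ∨ q = a + b − a·b on (0.0600, 0.9400) = 0.9436
  q ∧ (¬q ∨ q) = a·b on (0.9400, 0.9436) = 0.8870
  → value = 0.8870
Under Łukasiewicz:
  ¬q = 1 − 0.94 = 0.06
  ¬q ∨ q = min(1, a+b) on (0.06, 0.94) = 1.00
  q ∧ (¬q ∨ q) = max(0, a+b−1) on (0.94, 1.00) = 0.94
  → value = 0.9400
|0.8870 − 0.9400| = 0.053

0.053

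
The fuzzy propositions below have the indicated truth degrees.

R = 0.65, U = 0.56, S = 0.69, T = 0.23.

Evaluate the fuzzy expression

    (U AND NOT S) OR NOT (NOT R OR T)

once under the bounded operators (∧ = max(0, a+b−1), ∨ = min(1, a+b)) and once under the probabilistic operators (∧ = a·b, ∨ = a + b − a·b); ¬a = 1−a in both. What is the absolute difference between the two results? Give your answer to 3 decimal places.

Under bounded:
  NOT S = 1 − 0.69 = 0.31
  U AND NOT S = max(0, a+b−1) on (0.56, 0.31) = 0.00
  NOT R = 1 − 0.65 = 0.35
  NOT R OR T = min(1, a+b) on (0.35, 0.23) = 0.58
  NOT (NOT R OR T) = 1 − 0.58 = 0.42
  (U AND NOT S) OR NOT (NOT R OR T) = min(1, a+b) on (0.00, 0.42) = 0.42
  → value = 0.4200
Under probabilistic:
  NOT S = 1 − 0.6900 = 0.3100
  U AND NOT S = a·b on (0.5600, 0.3100) = 0.1736
  NOT R = 1 − 0.6500 = 0.3500
  NOT R OR T = a + b − a·b on (0.3500, 0.2300) = 0.4995
  NOT (NOT R OR T) = 1 − 0.4995 = 0.5005
  (U AND NOT S) OR NOT (NOT R OR T) = a + b − a·b on (0.1736, 0.5005) = 0.5872
  → value = 0.5872
|0.4200 − 0.5872| = 0.167

0.167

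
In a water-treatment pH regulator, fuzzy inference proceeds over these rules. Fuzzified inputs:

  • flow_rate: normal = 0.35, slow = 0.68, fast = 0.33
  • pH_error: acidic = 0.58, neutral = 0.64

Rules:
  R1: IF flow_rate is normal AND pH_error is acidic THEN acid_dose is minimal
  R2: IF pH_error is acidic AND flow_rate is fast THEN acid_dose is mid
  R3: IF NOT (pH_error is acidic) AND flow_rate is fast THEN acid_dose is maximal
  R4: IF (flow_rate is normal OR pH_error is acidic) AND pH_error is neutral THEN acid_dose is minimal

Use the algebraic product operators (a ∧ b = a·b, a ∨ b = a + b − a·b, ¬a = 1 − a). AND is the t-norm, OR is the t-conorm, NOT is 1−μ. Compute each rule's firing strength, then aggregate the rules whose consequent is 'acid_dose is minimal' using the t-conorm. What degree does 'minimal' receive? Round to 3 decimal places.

R1: normal=0.35, acidic=0.58; AND[a·b] → w = 0.2030
R2: acidic=0.58, fast=0.33; AND[a·b] → w = 0.1914
R3: ¬acidic=1−0.58=0.42, fast=0.33; AND[a·b] → w = 0.1386
R4: (normal=0.35 OR acidic=0.58) = 0.7270; AND[a·b] with neutral=0.64 → w = 0.4653
Rules with consequent 'minimal': {R1, R4} → strengths 0.2030, 0.4653
Aggregate via t-conorm [a + b − a·b]: 0.5738

0.574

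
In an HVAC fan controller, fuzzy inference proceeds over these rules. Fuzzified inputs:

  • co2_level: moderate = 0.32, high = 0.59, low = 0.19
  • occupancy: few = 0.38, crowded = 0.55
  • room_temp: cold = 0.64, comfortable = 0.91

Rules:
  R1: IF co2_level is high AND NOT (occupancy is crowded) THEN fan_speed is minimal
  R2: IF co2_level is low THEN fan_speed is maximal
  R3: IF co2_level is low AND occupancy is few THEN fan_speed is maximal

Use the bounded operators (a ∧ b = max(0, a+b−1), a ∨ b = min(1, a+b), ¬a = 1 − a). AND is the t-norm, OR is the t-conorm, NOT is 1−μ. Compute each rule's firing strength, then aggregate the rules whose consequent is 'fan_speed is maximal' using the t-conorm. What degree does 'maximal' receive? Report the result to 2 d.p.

R1: high=0.59, ¬crowded=1−0.55=0.45; AND[max(0, a+b−1)] → w = 0.04
R2: low=0.19 → w = 0.19
R3: low=0.19, few=0.38; AND[max(0, a+b−1)] → w = 0.00
Rules with consequent 'maximal': {R2, R3} → strengths 0.19, 0.00
Aggregate via t-conorm [min(1, a+b)]: 0.19

0.19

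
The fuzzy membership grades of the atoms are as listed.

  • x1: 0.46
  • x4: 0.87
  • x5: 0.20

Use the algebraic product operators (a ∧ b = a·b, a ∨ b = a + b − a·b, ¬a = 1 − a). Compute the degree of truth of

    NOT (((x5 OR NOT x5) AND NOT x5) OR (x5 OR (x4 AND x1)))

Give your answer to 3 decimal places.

NOT x5 = 1 − 0.2000 = 0.8000
x5 OR NOT x5 = a + b − a·b on (0.2000, 0.8000) = 0.8400
NOT x5 = 1 − 0.2000 = 0.8000
(x5 OR NOT x5) AND NOT x5 = a·b on (0.8400, 0.8000) = 0.6720
x4 AND x1 = a·b on (0.8700, 0.4600) = 0.4002
x5 OR (x4 AND x1) = a + b − a·b on (0.2000, 0.4002) = 0.5202
((x5 OR NOT x5) AND NOT x5) OR (x5 OR (x4 AND x1)) = a + b − a·b on (0.6720, 0.5202) = 0.8426
NOT (((x5 OR NOT x5) AND NOT x5) OR (x5 OR (x4 AND x1))) = 1 − 0.8426 = 0.1574

0.157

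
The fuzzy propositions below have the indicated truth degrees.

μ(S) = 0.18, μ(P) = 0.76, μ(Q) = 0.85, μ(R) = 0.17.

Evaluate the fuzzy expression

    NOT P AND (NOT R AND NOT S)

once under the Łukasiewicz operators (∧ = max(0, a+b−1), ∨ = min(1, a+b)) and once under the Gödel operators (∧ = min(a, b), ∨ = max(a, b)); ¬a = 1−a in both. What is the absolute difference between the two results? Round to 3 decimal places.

0.240

Under Łukasiewicz:
  NOT P = 1 − 0.76 = 0.24
  NOT R = 1 − 0.17 = 0.83
  NOT S = 1 − 0.18 = 0.82
  NOT R AND NOT S = max(0, a+b−1) on (0.83, 0.82) = 0.65
  NOT P AND (NOT R AND NOT S) = max(0, a+b−1) on (0.24, 0.65) = 0.00
  → value = 0.0000
Under Gödel:
  NOT P = 1 − 0.76 = 0.24
  NOT R = 1 − 0.17 = 0.83
  NOT S = 1 − 0.18 = 0.82
  NOT R AND NOT S = min(a, b) on (0.83, 0.82) = 0.82
  NOT P AND (NOT R AND NOT S) = min(a, b) on (0.24, 0.82) = 0.24
  → value = 0.2400
|0.0000 − 0.2400| = 0.240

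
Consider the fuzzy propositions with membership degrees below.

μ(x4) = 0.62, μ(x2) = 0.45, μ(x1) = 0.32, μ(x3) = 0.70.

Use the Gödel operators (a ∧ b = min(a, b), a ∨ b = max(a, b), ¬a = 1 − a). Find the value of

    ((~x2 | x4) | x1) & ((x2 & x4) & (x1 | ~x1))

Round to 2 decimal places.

0.45

~x2 = 1 − 0.45 = 0.55
~x2 | x4 = max(a, b) on (0.55, 0.62) = 0.62
(~x2 | x4) | x1 = max(a, b) on (0.62, 0.32) = 0.62
x2 & x4 = min(a, b) on (0.45, 0.62) = 0.45
~x1 = 1 − 0.32 = 0.68
x1 | ~x1 = max(a, b) on (0.32, 0.68) = 0.68
(x2 & x4) & (x1 | ~x1) = min(a, b) on (0.45, 0.68) = 0.45
((~x2 | x4) | x1) & ((x2 & x4) & (x1 | ~x1)) = min(a, b) on (0.62, 0.45) = 0.45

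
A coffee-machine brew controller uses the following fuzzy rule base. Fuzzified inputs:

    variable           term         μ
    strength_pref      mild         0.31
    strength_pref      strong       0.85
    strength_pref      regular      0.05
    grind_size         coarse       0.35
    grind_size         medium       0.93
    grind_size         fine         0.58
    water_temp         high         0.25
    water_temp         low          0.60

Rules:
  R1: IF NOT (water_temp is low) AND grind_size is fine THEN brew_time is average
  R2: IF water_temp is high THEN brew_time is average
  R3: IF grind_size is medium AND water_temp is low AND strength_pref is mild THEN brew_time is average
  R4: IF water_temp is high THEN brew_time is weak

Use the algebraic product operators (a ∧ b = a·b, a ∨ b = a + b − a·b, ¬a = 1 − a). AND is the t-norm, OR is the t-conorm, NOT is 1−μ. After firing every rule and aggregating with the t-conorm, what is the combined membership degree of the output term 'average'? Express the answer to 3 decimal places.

R1: ¬low=1−0.60=0.40, fine=0.58; AND[a·b] → w = 0.2320
R2: high=0.25 → w = 0.2500
R3: medium=0.93, low=0.60, mild=0.31; AND[a·b] → w = 0.1730
R4: high=0.25 → w = 0.2500
Rules with consequent 'average': {R1, R2, R3} → strengths 0.2320, 0.2500, 0.1730
Aggregate via t-conorm [a + b − a·b]: 0.5236

0.524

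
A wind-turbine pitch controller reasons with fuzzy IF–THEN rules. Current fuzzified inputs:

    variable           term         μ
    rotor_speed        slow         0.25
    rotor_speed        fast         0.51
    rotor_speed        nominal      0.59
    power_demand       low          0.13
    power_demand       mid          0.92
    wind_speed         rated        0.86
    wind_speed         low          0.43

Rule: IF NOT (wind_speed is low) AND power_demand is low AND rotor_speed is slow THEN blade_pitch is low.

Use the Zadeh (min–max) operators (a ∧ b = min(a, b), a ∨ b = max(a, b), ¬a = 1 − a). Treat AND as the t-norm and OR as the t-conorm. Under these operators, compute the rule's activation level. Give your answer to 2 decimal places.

firing strength: ¬low=1−0.43=0.57, low=0.13, slow=0.25; AND[min(a, b)] → w = 0.13

0.13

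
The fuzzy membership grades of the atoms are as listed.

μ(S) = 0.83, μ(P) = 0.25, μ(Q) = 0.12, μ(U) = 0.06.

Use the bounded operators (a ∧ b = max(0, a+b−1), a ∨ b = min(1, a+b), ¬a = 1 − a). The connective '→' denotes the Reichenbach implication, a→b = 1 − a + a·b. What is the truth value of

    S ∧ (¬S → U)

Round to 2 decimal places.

¬S = 1 − 0.83 = 0.17
¬S → U  [Reichenbach: 1 − a + a·b] with a=0.17, b=0.06 → 0.84
S ∧ (¬S → U) = max(0, a+b−1) on (0.83, 0.84) = 0.67

0.67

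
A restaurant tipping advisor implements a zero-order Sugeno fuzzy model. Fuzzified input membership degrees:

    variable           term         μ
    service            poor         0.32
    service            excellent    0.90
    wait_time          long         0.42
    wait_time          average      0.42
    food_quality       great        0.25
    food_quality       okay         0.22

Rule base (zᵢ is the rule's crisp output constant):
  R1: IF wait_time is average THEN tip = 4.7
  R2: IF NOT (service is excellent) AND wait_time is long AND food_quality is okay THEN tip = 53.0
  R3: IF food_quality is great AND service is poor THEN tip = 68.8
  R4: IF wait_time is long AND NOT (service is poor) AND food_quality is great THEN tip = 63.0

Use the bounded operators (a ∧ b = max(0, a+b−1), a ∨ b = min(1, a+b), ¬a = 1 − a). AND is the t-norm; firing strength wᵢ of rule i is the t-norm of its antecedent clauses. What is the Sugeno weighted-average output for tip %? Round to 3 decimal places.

4.700

R1 (z=4.7): average=0.42 → w = 0.42
R2 (z=53.0): ¬excellent=1−0.90=0.10, long=0.42, okay=0.22; AND[max(0, a+b−1)] → w = 0.00
R3 (z=68.8): great=0.25, poor=0.32; AND[max(0, a+b−1)] → w = 0.00
R4 (z=63.0): long=0.42, ¬poor=1−0.32=0.68, great=0.25; AND[max(0, a+b−1)] → w = 0.00
Weighted average = (0.42·4.7 + 0.00·53.0 + 0.00·68.8 + 0.00·63.0) / (0.42 + 0.00 + 0.00 + 0.00)
  = 1.9740 / 0.4200 = 4.700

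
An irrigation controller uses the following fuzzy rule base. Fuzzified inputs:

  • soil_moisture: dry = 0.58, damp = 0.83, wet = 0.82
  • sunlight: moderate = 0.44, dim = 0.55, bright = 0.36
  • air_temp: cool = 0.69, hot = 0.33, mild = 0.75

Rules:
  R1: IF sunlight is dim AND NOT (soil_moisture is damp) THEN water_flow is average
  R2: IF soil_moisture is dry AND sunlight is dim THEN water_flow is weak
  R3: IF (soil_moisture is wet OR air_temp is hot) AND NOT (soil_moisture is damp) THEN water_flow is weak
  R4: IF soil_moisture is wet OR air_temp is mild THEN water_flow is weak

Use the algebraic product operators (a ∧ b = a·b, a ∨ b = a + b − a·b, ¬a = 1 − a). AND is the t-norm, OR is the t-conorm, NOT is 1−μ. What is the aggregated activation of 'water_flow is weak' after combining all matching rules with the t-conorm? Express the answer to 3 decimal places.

0.974

R1: dim=0.55, ¬damp=1−0.83=0.17; AND[a·b] → w = 0.0935
R2: dry=0.58, dim=0.55; AND[a·b] → w = 0.3190
R3: (wet=0.82 OR hot=0.33) = 0.8794; AND[a·b] with ¬damp=1−0.83=0.17 → w = 0.1495
R4: wet=0.82, mild=0.75; OR[a + b − a·b] → w = 0.9550
Rules with consequent 'weak': {R2, R3, R4} → strengths 0.3190, 0.1495, 0.9550
Aggregate via t-conorm [a + b − a·b]: 0.9739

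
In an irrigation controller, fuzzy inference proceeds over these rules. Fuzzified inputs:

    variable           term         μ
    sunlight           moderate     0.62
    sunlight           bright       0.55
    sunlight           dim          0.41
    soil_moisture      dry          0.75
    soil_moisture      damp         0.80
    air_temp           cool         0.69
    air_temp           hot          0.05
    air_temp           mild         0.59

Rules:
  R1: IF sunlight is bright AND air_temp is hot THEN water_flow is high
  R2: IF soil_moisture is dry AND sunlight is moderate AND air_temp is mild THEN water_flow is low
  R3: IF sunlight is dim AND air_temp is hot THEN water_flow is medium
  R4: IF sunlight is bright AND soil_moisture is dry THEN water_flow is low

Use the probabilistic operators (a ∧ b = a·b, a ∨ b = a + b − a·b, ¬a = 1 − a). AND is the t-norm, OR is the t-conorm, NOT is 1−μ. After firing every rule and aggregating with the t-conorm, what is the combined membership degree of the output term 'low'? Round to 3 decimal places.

0.574

R1: bright=0.55, hot=0.05; AND[a·b] → w = 0.0275
R2: dry=0.75, moderate=0.62, mild=0.59; AND[a·b] → w = 0.2743
R3: dim=0.41, hot=0.05; AND[a·b] → w = 0.0205
R4: bright=0.55, dry=0.75; AND[a·b] → w = 0.4125
Rules with consequent 'low': {R2, R4} → strengths 0.2743, 0.4125
Aggregate via t-conorm [a + b − a·b]: 0.5737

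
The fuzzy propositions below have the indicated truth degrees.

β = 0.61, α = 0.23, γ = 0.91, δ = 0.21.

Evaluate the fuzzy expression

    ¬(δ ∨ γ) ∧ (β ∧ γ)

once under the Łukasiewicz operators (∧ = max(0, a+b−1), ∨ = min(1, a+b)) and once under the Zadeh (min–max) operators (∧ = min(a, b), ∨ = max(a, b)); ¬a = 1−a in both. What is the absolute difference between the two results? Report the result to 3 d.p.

0.090

Under Łukasiewicz:
  δ ∨ γ = min(1, a+b) on (0.21, 0.91) = 1.00
  ¬(δ ∨ γ) = 1 − 1.00 = 0.00
  β ∧ γ = max(0, a+b−1) on (0.61, 0.91) = 0.52
  ¬(δ ∨ γ) ∧ (β ∧ γ) = max(0, a+b−1) on (0.00, 0.52) = 0.00
  → value = 0.0000
Under Zadeh (min–max):
  δ ∨ γ = max(a, b) on (0.21, 0.91) = 0.91
  ¬(δ ∨ γ) = 1 − 0.91 = 0.09
  β ∧ γ = min(a, b) on (0.61, 0.91) = 0.61
  ¬(δ ∨ γ) ∧ (β ∧ γ) = min(a, b) on (0.09, 0.61) = 0.09
  → value = 0.0900
|0.0000 − 0.0900| = 0.090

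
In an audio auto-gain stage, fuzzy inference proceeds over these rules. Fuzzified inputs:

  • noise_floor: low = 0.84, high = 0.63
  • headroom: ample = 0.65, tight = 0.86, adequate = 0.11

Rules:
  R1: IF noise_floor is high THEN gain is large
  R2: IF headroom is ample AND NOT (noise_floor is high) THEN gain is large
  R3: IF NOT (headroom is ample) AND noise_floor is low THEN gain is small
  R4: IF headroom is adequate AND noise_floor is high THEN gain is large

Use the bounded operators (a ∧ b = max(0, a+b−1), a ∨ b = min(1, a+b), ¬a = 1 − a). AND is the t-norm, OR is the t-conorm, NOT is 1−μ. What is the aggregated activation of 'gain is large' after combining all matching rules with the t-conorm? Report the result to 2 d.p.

R1: high=0.63 → w = 0.63
R2: ample=0.65, ¬high=1−0.63=0.37; AND[max(0, a+b−1)] → w = 0.02
R3: ¬ample=1−0.65=0.35, low=0.84; AND[max(0, a+b−1)] → w = 0.19
R4: adequate=0.11, high=0.63; AND[max(0, a+b−1)] → w = 0.00
Rules with consequent 'large': {R1, R2, R4} → strengths 0.63, 0.02, 0.00
Aggregate via t-conorm [min(1, a+b)]: 0.65

0.65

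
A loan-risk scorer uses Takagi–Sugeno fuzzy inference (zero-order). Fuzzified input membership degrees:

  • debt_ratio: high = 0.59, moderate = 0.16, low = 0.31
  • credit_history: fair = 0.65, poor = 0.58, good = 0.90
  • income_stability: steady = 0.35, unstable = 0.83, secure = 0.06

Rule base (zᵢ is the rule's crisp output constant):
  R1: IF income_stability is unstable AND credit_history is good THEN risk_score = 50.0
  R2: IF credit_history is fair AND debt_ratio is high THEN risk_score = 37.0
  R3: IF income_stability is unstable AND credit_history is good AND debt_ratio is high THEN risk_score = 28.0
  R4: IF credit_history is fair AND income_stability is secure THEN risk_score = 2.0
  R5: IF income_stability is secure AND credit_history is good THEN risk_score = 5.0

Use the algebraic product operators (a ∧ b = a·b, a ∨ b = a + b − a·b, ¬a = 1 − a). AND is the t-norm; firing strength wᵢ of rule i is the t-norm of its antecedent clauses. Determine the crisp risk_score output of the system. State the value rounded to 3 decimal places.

38.593

R1 (z=50.0): unstable=0.83, good=0.90; AND[a·b] → w = 0.7470
R2 (z=37.0): fair=0.65, high=0.59; AND[a·b] → w = 0.3835
R3 (z=28.0): unstable=0.83, good=0.90, high=0.59; AND[a·b] → w = 0.4407
R4 (z=2.0): fair=0.65, secure=0.06; AND[a·b] → w = 0.0390
R5 (z=5.0): secure=0.06, good=0.90; AND[a·b] → w = 0.0540
Weighted average = (0.7470·50.0 + 0.3835·37.0 + 0.4407·28.0 + 0.0390·2.0 + 0.0540·5.0) / (0.7470 + 0.3835 + 0.4407 + 0.0390 + 0.0540)
  = 64.2279 / 1.6642 = 38.593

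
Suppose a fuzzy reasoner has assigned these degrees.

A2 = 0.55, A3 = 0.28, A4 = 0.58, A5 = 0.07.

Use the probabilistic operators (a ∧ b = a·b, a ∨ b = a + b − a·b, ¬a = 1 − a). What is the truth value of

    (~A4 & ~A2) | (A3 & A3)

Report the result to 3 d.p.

0.253

~A4 = 1 − 0.5800 = 0.4200
~A2 = 1 − 0.5500 = 0.4500
~A4 & ~A2 = a·b on (0.4200, 0.4500) = 0.1890
A3 & A3 = a·b on (0.2800, 0.2800) = 0.0784
(~A4 & ~A2) | (A3 & A3) = a + b − a·b on (0.1890, 0.0784) = 0.2526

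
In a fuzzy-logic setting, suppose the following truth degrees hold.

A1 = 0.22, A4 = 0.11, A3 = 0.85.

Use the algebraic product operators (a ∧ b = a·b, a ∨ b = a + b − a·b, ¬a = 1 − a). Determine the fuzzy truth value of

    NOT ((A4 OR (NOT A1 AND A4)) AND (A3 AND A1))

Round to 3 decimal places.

NOT A1 = 1 − 0.2200 = 0.7800
NOT A1 AND A4 = a·b on (0.7800, 0.1100) = 0.0858
A4 OR (NOT A1 AND A4) = a + b − a·b on (0.1100, 0.0858) = 0.1864
A3 AND A1 = a·b on (0.8500, 0.2200) = 0.1870
(A4 OR (NOT A1 AND A4)) AND (A3 AND A1) = a·b on (0.1864, 0.1870) = 0.0348
NOT ((A4 OR (NOT A1 AND A4)) AND (A3 AND A1)) = 1 − 0.0348 = 0.9652

0.965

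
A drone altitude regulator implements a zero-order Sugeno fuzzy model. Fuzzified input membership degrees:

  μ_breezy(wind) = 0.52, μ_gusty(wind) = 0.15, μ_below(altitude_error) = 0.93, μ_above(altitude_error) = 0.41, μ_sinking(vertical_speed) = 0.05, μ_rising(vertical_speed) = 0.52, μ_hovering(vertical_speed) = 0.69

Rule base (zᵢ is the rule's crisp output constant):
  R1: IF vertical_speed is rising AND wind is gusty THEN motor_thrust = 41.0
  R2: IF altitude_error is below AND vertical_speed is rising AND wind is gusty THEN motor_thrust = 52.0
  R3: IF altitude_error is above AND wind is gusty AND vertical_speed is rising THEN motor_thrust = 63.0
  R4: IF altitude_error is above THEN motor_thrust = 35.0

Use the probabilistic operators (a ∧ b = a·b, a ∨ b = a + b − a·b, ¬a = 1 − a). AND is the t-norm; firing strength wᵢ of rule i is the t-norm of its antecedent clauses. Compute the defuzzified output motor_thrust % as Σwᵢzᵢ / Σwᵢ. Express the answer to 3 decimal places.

39.382

R1 (z=41.0): rising=0.52, gusty=0.15; AND[a·b] → w = 0.0780
R2 (z=52.0): below=0.93, rising=0.52, gusty=0.15; AND[a·b] → w = 0.0725
R3 (z=63.0): above=0.41, gusty=0.15, rising=0.52; AND[a·b] → w = 0.0320
R4 (z=35.0): above=0.41 → w = 0.4100
Weighted average = (0.0780·41.0 + 0.0725·52.0 + 0.0320·63.0 + 0.4100·35.0) / (0.0780 + 0.0725 + 0.0320 + 0.4100)
  = 23.3348 / 0.5925 = 39.382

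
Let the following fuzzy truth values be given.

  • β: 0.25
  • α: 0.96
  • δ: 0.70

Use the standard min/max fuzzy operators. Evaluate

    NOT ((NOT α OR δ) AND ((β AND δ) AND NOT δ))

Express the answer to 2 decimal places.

NOT α = 1 − 0.96 = 0.04
NOT α OR δ = max(a, b) on (0.04, 0.70) = 0.70
β AND δ = min(a, b) on (0.25, 0.70) = 0.25
NOT δ = 1 − 0.70 = 0.30
(β AND δ) AND NOT δ = min(a, b) on (0.25, 0.30) = 0.25
(NOT α OR δ) AND ((β AND δ) AND NOT δ) = min(a, b) on (0.70, 0.25) = 0.25
NOT ((NOT α OR δ) AND ((β AND δ) AND NOT δ)) = 1 − 0.25 = 0.75

0.75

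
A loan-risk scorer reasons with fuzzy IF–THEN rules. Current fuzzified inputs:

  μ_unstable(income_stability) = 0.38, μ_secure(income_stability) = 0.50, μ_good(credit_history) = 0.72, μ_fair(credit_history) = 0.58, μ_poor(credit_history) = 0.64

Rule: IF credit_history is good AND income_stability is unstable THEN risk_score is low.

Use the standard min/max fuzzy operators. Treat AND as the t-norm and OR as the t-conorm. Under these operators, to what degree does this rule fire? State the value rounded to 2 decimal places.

firing strength: good=0.72, unstable=0.38; AND[min(a, b)] → w = 0.38

0.38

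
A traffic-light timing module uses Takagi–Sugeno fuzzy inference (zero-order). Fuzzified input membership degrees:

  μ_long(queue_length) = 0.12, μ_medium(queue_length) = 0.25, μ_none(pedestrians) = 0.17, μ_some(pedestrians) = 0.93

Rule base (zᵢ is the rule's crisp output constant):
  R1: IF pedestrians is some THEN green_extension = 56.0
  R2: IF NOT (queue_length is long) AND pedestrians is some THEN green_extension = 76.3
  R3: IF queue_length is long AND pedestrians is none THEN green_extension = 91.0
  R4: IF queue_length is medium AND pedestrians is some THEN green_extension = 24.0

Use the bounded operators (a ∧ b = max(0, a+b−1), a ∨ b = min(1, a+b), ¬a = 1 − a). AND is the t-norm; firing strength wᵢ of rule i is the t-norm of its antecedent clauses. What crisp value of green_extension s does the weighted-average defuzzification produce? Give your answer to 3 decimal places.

61.564

R1 (z=56.0): some=0.93 → w = 0.93
R2 (z=76.3): ¬long=1−0.12=0.88, some=0.93; AND[max(0, a+b−1)] → w = 0.81
R3 (z=91.0): long=0.12, none=0.17; AND[max(0, a+b−1)] → w = 0.00
R4 (z=24.0): medium=0.25, some=0.93; AND[max(0, a+b−1)] → w = 0.18
Weighted average = (0.93·56.0 + 0.81·76.3 + 0.00·91.0 + 0.18·24.0) / (0.93 + 0.81 + 0.00 + 0.18)
  = 118.2030 / 1.9200 = 61.564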